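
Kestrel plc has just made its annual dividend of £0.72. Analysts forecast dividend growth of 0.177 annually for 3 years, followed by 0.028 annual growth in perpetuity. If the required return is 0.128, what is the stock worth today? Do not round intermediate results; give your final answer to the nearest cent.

£10.76

D_1 = 0.84744
D_2 = 0.99744
D_3 = 1.17398
Terminal value at year 3: TV = D_3×(1+g_2)/(r−g_2) = 1.20685/0.1 = 12.06855
P_0 = D_1/(1+r)^1 + D_2/(1+r)^2 + D_3/(1+r)^3 + TV/(1+r)^3
    = 0.75128 + 0.78391 + 0.81796 + 8.40868 = 10.76183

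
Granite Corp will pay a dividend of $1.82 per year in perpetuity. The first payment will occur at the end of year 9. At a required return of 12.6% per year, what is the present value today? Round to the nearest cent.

$5.59

Value at end of year 8: C / r = $1.82 / 0.126 = $14.4444
Discount to today: PV = $14.4444 / (1 + 0.126)^8 = $14.4444 / 2.584087 = $5.59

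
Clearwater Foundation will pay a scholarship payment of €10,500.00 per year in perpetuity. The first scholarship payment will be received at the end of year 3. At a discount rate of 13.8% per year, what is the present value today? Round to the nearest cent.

Value at end of year 2: C / r = €10,500.00 / 0.138 = €76,086.9565
Discount to today: PV = €76,086.9565 / (1 + 0.138)^2 = €76,086.9565 / 1.295044 = €58,752.41

€58752.41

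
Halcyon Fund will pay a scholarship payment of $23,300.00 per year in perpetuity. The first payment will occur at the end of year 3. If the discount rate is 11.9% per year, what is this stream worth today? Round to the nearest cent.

Value at end of year 2: C / r = $23,300.00 / 0.119 = $195,798.3193
Discount to today: PV = $195,798.3193 / (1 + 0.119)^2 = $195,798.3193 / 1.252161 = $156,368.33

$156368.33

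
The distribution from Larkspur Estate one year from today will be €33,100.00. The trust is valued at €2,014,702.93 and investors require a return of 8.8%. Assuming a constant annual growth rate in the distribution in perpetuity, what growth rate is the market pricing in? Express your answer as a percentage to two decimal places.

P = D₁/(r−g) ⇒ g = r − D₁/P = 0.088 − €33,100.00/€2,014,702.93 = 0.071571

7.16%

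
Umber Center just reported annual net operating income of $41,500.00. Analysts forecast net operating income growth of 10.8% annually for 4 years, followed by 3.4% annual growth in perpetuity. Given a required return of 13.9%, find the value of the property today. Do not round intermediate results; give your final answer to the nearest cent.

$520976.57

D_1 = 45982.00000
D_2 = 50948.05600
D_3 = 56450.44605
D_4 = 62547.09422
Terminal value at year 4: TV = D_4×(1+g_2)/(r−g_2) = 64673.69542/0.105 = 615939.95643
P_0 = D_1/(1+r)^1 + D_2/(1+r)^2 + D_3/(1+r)^3 + D_4/(1+r)^4 + TV/(1+r)^4
    = 40370.50044 + 39271.74231 + 38202.88892 + 37163.12636 + 365968.31096 = 520976.56898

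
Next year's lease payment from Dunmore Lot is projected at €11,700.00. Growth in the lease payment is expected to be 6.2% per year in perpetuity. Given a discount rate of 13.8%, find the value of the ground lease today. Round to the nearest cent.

€153947.37

Growing perpetuity: P = D₁ / (r − g) = €11,700.0000 / (0.138 − 0.062) = €153,947.37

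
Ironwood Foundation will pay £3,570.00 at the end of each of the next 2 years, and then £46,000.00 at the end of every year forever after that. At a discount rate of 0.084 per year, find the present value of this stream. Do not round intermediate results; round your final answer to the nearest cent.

£472368.06

PV of 2-year annuity: £3,570.00 × [1 − (1+0.084)^−2] / 0.084 = 6331.51101
Perpetuity value at year 2: £46,000.00 / 0.084 = 547619.04762
PV of perpetuity: 547619.04762 / (1+0.084)^2 = 466036.55283
Total PV = 6331.51101 + 466036.55283 = 472368.06384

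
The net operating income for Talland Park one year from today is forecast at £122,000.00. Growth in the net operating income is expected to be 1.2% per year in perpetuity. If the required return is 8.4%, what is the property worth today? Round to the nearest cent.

£1694444.44

Growing perpetuity: P = D₁ / (r − g) = £122,000.0000 / (0.084 − 0.012) = £1,694,444.44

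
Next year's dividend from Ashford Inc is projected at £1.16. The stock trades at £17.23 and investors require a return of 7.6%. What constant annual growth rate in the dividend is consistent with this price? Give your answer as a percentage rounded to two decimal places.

0.87%

P = D₁/(r−g) ⇒ g = r − D₁/P = 0.076 − £1.16/£17.23 = 0.008676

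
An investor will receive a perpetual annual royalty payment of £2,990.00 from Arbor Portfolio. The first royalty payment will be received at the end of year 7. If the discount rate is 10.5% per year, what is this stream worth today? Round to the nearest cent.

Value at end of year 6: C / r = £2,990.00 / 0.105 = £28,476.1905
Discount to today: PV = £28,476.1905 / (1 + 0.105)^6 = £28,476.1905 / 1.820429 = £15,642.57

£15642.57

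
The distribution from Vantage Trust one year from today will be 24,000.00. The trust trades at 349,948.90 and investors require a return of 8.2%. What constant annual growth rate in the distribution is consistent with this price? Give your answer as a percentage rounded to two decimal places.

1.34%

P = D₁/(r−g) ⇒ g = r − D₁/P = 0.082 − 24,000.00/349,948.90 = 0.013419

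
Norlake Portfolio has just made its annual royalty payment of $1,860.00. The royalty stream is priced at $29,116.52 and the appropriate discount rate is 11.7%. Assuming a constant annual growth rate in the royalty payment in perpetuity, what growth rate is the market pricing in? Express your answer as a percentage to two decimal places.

4.99%

P = D₀(1+g)/(r−g) ⇒ P(r−g) = D₀(1+g) ⇒ g(P+D₀) = P·r − D₀
g = (P·r − D₀)/(P + D₀) = ($29,116.52×0.117 − $1,860.00) / ($29,116.52 + $1,860.00) = 0.049929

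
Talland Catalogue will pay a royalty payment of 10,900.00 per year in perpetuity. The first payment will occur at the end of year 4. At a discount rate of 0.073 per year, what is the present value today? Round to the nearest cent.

Value at end of year 3: C / r = 10,900.00 / 0.073 = 149,315.0685
Discount to today: PV = 149,315.0685 / (1 + 0.073)^3 = 149,315.0685 / 1.235376 = 120,866.09

120866.09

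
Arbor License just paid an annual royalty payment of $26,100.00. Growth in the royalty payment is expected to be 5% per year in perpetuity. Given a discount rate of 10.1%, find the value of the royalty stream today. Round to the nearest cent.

$537352.94

D₁ = D₀ × (1 + g) = $26,100.00 × 1.05 = $27,405.0000
Growing perpetuity: P = D₁ / (r − g) = $27,405.0000 / (0.101 − 0.05) = $537,352.94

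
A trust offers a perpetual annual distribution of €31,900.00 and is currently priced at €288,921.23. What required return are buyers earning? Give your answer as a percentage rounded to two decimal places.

11.04%

P = C/r ⇒ r = C/P = €31,900.00/€288,921.23 = 0.110411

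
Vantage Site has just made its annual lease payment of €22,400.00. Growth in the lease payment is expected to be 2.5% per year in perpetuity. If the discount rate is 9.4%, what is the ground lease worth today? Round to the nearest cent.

D₁ = D₀ × (1 + g) = €22,400.00 × 1.025 = €22,960.0000
Growing perpetuity: P = D₁ / (r − g) = €22,960.0000 / (0.094 − 0.025) = €332,753.62

€332753.62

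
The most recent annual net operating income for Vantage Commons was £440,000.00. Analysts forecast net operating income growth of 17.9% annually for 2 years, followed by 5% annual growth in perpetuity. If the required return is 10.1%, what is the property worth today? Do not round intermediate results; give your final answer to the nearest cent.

D_1 = 518760.00000
D_2 = 611618.04000
Terminal value at year 2: TV = D_2×(1+g_2)/(r−g_2) = 642198.94200/0.051 = 12592136.11765
P_0 = D_1/(1+r)^1 + D_2/(1+r)^2 + TV/(1+r)^2
    = 471171.66213 + 504551.67089 + 10387828.51825 = 11363551.85126

£11363551.85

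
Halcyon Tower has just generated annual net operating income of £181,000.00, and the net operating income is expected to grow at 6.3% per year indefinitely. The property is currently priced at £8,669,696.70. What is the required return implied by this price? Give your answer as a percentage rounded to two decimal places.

D₁ = £181,000.00 × 1.063 = £192,403.0000
P = D₁/(r − g) ⇒ r = D₁/P + g = £192,403.0000/£8,669,696.70 + 0.063 = 0.022193 + 0.063 = 0.085193

8.52%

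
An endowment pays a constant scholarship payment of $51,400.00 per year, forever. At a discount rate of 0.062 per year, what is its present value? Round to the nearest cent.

$829032.26

Level perpetuity: PV = C / r = $51,400.00 / 0.062 = $829,032.26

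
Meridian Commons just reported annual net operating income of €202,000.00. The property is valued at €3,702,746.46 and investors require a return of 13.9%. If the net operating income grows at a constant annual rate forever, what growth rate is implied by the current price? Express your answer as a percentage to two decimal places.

8.01%

P = D₀(1+g)/(r−g) ⇒ P(r−g) = D₀(1+g) ⇒ g(P+D₀) = P·r − D₀
g = (P·r − D₀)/(P + D₀) = (€3,702,746.46×0.139 − €202,000.00) / (€3,702,746.46 + €202,000.00) = 0.080077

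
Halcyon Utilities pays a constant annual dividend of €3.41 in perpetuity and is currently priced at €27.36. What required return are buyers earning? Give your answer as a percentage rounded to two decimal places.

P = C/r ⇒ r = C/P = €3.41/€27.36 = 0.124635

12.46%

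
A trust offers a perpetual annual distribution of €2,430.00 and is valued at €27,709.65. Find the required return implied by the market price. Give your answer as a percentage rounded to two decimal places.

P = C/r ⇒ r = C/P = €2,430.00/€27,709.65 = 0.087695

8.77%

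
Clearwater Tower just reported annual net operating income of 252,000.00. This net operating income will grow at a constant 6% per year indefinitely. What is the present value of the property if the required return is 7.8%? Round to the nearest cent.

14840000.00

D₁ = D₀ × (1 + g) = 252,000.00 × 1.06 = 267,120.0000
Growing perpetuity: P = D₁ / (r − g) = 267,120.0000 / (0.078 − 0.06) = 14,840,000.00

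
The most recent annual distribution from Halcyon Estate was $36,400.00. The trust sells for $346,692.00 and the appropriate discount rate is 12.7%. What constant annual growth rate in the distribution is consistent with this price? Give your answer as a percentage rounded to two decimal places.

P = D₀(1+g)/(r−g) ⇒ P(r−g) = D₀(1+g) ⇒ g(P+D₀) = P·r − D₀
g = (P·r − D₀)/(P + D₀) = ($346,692.00×0.127 − $36,400.00) / ($346,692.00 + $36,400.00) = 0.019917

1.99%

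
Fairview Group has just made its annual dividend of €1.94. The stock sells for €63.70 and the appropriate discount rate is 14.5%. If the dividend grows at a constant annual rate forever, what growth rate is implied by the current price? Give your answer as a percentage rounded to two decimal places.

11.12%

P = D₀(1+g)/(r−g) ⇒ P(r−g) = D₀(1+g) ⇒ g(P+D₀) = P·r − D₀
g = (P·r − D₀)/(P + D₀) = (€63.70×0.145 − €1.94) / (€63.70 + €1.94) = 0.111159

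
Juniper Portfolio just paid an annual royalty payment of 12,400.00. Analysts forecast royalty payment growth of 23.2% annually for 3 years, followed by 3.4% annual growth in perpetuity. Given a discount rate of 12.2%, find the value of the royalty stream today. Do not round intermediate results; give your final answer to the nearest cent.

237874.05

D_1 = 15276.80000
D_2 = 18821.01760
D_3 = 23187.49368
Terminal value at year 3: TV = D_3×(1+g_2)/(r−g_2) = 23975.86847/0.088 = 272453.05078
P_0 = D_1/(1+r)^1 + D_2/(1+r)^2 + D_3/(1+r)^3 + TV/(1+r)^3
    = 13615.68627 + 14950.55748 + 16416.29841 + 192891.50628 = 237874.04844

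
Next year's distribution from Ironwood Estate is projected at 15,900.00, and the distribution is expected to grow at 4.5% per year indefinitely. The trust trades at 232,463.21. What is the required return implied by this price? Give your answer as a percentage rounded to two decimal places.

P = D₁/(r − g) ⇒ r = D₁/P + g = 15,900.0000/232,463.21 + 0.045 = 0.068398 + 0.045 = 0.113398

11.34%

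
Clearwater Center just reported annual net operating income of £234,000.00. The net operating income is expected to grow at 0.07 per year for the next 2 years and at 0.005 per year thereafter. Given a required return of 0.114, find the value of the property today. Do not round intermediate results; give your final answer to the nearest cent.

D_1 = 250380.00000
D_2 = 267906.60000
Terminal value at year 2: TV = D_2×(1+g_2)/(r−g_2) = 269246.13300/0.109 = 2470148.00917
P_0 = D_1/(1+r)^1 + D_2/(1+r)^2 + TV/(1+r)^2
    = 224757.63016 + 215880.30904 + 1990456.06043 = 2431093.99964

£2431094.00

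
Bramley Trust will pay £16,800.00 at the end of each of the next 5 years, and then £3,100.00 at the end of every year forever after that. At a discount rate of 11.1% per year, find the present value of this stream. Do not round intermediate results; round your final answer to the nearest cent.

PV of 5-year annuity: £16,800.00 × [1 − (1+0.111)^−5] / 0.111 = 61935.19275
Perpetuity value at year 5: £3,100.00 / 0.111 = 27927.92793
PV of perpetuity: 27927.92793 / (1+0.111)^5 = 16499.41022
Total PV = 61935.19275 + 16499.41022 = 78434.60297

£78434.60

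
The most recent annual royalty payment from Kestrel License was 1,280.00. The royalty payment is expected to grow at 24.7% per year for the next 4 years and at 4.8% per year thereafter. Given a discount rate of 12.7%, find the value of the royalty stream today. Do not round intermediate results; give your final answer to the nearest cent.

D_1 = 1596.16000
D_2 = 1990.41152
D_3 = 2482.04317
D_4 = 3095.10783
Terminal value at year 4: TV = D_4×(1+g_2)/(r−g_2) = 3243.67300/0.079 = 41059.15194
P_0 = D_1/(1+r)^1 + D_2/(1+r)^2 + D_3/(1+r)^3 + D_4/(1+r)^4 + TV/(1+r)^4
    = 1416.29104 + 1567.09399 + 1733.95404 + 1918.58091 + 25451.55438 = 32087.47436

32087.47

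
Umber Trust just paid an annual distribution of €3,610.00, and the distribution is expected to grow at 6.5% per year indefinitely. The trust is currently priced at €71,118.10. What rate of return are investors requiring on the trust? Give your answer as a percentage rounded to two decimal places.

D₁ = €3,610.00 × 1.065 = €3,844.6500
P = D₁/(r − g) ⇒ r = D₁/P + g = €3,844.6500/€71,118.10 + 0.065 = 0.054060 + 0.065 = 0.119060

11.91%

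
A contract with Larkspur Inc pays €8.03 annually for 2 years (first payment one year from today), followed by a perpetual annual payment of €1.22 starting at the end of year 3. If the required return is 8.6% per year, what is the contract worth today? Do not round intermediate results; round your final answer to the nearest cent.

€26.23

PV of 2-year annuity: €8.03 × [1 − (1+0.086)^−2] / 0.086 = 14.20268
Perpetuity value at year 2: €1.22 / 0.086 = 14.18605
PV of perpetuity: 14.18605 / (1+0.086)^2 = 12.02823
Total PV = 14.20268 + 12.02823 = 26.23091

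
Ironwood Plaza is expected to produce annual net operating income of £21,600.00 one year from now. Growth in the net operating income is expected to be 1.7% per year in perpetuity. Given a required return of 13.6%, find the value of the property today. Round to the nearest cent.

Growing perpetuity: P = D₁ / (r − g) = £21,600.0000 / (0.136 − 0.017) = £181,512.61

£181512.61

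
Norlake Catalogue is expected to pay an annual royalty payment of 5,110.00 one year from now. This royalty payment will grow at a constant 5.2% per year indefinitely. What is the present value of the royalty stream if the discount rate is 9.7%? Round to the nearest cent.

Growing perpetuity: P = D₁ / (r − g) = 5,110.0000 / (0.097 − 0.052) = 113,555.56

113555.56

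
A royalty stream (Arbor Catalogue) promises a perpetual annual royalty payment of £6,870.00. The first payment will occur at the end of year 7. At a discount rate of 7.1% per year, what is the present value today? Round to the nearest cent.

Value at end of year 6: C / r = £6,870.00 / 0.071 = £96,760.5634
Discount to today: PV = £96,760.5634 / (1 + 0.071)^6 = £96,760.5634 / 1.509165 = £64,115.28

£64115.28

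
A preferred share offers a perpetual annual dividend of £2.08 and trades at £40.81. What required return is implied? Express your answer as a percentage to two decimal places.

P = C/r ⇒ r = C/P = £2.08/£40.81 = 0.050968

5.10%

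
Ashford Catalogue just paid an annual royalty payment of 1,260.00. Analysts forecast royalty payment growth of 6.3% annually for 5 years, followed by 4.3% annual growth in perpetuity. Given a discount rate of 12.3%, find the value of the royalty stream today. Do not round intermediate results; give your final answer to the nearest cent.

D_1 = 1339.38000
D_2 = 1423.76094
D_3 = 1513.45788
D_4 = 1608.80573
D_5 = 1710.16049
Terminal value at year 5: TV = D_5×(1+g_2)/(r−g_2) = 1783.69739/0.08 = 22296.21734
P_0 = D_1/(1+r)^1 + D_2/(1+r)^2 + D_3/(1+r)^3 + D_4/(1+r)^4 + D_5/(1+r)^5 + TV/(1+r)^5
    = 1192.68032 + 1128.95742 + 1068.63912 + 1011.54353 + 957.49847 + 12483.38624 = 17842.70510

17842.71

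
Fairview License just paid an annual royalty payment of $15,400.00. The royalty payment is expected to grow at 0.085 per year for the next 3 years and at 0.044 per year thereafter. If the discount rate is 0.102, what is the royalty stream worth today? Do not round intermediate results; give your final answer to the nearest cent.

$309357.40

D_1 = 16709.00000
D_2 = 18129.26500
D_3 = 19670.25252
Terminal value at year 3: TV = D_3×(1+g_2)/(r−g_2) = 20535.74364/0.058 = 354064.54545
P_0 = D_1/(1+r)^1 + D_2/(1+r)^2 + D_3/(1+r)^3 + TV/(1+r)^3
    = 15162.43194 + 14928.52873 + 14698.23382 + 264568.20874 = 309357.40323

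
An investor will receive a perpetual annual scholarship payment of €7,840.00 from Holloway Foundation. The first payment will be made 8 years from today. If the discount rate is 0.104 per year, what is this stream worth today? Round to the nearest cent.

Value at end of year 7: C / r = €7,840.00 / 0.104 = €75,384.6154
Discount to today: PV = €75,384.6154 / (1 + 0.104)^7 = €75,384.6154 / 1.998865 = €37,713.71

€37713.71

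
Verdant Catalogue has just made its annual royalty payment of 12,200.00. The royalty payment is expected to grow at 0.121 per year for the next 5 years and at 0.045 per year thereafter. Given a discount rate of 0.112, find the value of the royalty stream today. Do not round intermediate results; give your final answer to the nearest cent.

260606.76

D_1 = 13676.20000
D_2 = 15331.02020
D_3 = 17186.07364
D_4 = 19265.58856
D_5 = 21596.72477
Terminal value at year 5: TV = D_5×(1+g_2)/(r−g_2) = 22568.57738/0.067 = 336844.43858
P_0 = D_1/(1+r)^1 + D_2/(1+r)^2 + D_3/(1+r)^3 + D_4/(1+r)^4 + D_5/(1+r)^5 + TV/(1+r)^5
    = 12298.74101 + 12398.28118 + 12498.62698 + 12599.78493 + 12701.76161 + 198109.56536 = 260606.76106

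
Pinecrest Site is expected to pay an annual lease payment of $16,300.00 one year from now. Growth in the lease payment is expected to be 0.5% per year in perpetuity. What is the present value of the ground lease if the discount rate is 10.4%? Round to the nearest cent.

$164646.46

Growing perpetuity: P = D₁ / (r − g) = $16,300.0000 / (0.104 − 0.005) = $164,646.46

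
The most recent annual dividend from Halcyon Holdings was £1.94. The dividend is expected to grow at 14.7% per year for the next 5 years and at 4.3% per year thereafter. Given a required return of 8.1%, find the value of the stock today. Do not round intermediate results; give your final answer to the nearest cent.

D_1 = 2.22518
D_2 = 2.55228
D_3 = 2.92747
D_4 = 3.35780
D_5 = 3.85140
Terminal value at year 5: TV = D_5×(1+g_2)/(r−g_2) = 4.01701/0.038 = 105.71084
P_0 = D_1/(1+r)^1 + D_2/(1+r)^2 + D_3/(1+r)^3 + D_4/(1+r)^4 + D_5/(1+r)^5 + TV/(1+r)^5
    = 2.05845 + 2.18412 + 2.31747 + 2.45897 + 2.60910 + 71.61287 = 83.24097

£83.24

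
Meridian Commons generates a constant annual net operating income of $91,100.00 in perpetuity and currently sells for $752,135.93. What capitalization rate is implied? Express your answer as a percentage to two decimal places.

P = C/r ⇒ r = C/P = $91,100.00/$752,135.93 = 0.121122

12.11%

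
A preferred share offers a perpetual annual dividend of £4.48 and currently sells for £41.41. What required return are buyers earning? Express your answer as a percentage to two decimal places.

P = C/r ⇒ r = C/P = £4.48/£41.41 = 0.108186

10.82%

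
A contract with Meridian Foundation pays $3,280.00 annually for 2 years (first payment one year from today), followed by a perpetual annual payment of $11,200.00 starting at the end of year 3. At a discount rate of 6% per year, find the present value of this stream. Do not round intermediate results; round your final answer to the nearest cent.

$172146.20

PV of 2-year annuity: $3,280.00 × [1 − (1+0.06)^−2] / 0.06 = 6013.52795
Perpetuity value at year 2: $11,200.00 / 0.06 = 186666.66667
PV of perpetuity: 186666.66667 / (1+0.06)^2 = 166132.66880
Total PV = 6013.52795 + 166132.66880 = 172146.19675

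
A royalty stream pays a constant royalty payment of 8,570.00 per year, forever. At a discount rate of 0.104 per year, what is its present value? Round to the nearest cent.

82403.85

Level perpetuity: PV = C / r = 8,570.00 / 0.104 = 82,403.85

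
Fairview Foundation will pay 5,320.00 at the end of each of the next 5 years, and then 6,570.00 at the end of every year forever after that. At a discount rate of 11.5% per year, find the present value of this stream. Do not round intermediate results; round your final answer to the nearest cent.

52568.09

PV of 5-year annuity: 5,320.00 × [1 − (1+0.115)^−5] / 0.115 = 19417.35015
Perpetuity value at year 5: 6,570.00 / 0.115 = 57130.43478
PV of perpetuity: 57130.43478 / (1+0.115)^5 = 33150.73733
Total PV = 19417.35015 + 33150.73733 = 52568.08747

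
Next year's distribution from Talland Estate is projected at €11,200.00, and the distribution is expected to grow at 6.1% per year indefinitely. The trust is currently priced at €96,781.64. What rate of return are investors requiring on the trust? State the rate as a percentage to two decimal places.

P = D₁/(r − g) ⇒ r = D₁/P + g = €11,200.0000/€96,781.64 + 0.061 = 0.115724 + 0.061 = 0.176724

17.67%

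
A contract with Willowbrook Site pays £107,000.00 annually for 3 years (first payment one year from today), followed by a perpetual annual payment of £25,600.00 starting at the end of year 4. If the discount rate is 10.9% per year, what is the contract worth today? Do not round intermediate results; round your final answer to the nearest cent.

£434127.24

PV of 3-year annuity: £107,000.00 × [1 − (1+0.109)^−3] / 0.109 = 261932.91733
Perpetuity value at year 3: £25,600.00 / 0.109 = 234862.38532
PV of perpetuity: 234862.38532 / (1+0.109)^3 = 172194.32286
Total PV = 261932.91733 + 172194.32286 = 434127.24019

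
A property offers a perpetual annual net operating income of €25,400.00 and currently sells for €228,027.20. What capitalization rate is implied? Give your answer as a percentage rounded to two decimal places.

P = C/r ⇒ r = C/P = €25,400.00/€228,027.20 = 0.111390

11.14%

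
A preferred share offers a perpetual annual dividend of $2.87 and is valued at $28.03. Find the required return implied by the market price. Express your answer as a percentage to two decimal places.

10.24%

P = C/r ⇒ r = C/P = $2.87/$28.03 = 0.102390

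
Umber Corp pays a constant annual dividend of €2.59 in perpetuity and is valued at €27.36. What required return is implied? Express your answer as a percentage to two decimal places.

9.47%

P = C/r ⇒ r = C/P = €2.59/€27.36 = 0.094664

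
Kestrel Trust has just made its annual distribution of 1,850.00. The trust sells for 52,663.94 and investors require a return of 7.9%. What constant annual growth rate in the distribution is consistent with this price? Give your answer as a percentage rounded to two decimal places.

4.24%

P = D₀(1+g)/(r−g) ⇒ P(r−g) = D₀(1+g) ⇒ g(P+D₀) = P·r − D₀
g = (P·r − D₀)/(P + D₀) = (52,663.94×0.079 − 1,850.00) / (52,663.94 + 1,850.00) = 0.042383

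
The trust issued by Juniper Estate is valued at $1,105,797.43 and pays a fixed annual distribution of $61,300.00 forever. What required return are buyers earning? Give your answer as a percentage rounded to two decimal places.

5.54%

P = C/r ⇒ r = C/P = $61,300.00/$1,105,797.43 = 0.055435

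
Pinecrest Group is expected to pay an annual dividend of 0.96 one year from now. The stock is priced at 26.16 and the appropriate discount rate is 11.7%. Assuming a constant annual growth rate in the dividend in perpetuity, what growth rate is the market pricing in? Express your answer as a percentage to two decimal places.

P = D₁/(r−g) ⇒ g = r − D₁/P = 0.117 − 0.96/26.16 = 0.080303

8.03%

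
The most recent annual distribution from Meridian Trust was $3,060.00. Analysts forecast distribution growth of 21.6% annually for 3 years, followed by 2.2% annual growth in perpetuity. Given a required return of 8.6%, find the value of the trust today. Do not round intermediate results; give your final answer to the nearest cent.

D_1 = 3720.96000
D_2 = 4524.68736
D_3 = 5502.01983
Terminal value at year 3: TV = D_3×(1+g_2)/(r−g_2) = 5623.06427/0.064 = 87860.37916
P_0 = D_1/(1+r)^1 + D_2/(1+r)^2 + D_3/(1+r)^3 + TV/(1+r)^3
    = 3426.29834 + 3836.44455 + 4295.68746 + 68596.75905 = 80155.18940

$80155.19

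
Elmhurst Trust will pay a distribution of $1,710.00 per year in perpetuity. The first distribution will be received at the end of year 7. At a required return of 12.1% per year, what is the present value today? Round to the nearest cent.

$7121.59

Value at end of year 6: C / r = $1,710.00 / 0.121 = $14,132.2314
Discount to today: PV = $14,132.2314 / (1 + 0.121)^6 = $14,132.2314 / 1.984420 = $7,121.59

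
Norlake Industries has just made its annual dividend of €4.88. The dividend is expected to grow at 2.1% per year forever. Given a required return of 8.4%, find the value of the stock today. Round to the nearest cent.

€79.09

D₁ = D₀ × (1 + g) = €4.88 × 1.021 = €4.9825
Growing perpetuity: P = D₁ / (r − g) = €4.9825 / (0.084 − 0.021) = €79.09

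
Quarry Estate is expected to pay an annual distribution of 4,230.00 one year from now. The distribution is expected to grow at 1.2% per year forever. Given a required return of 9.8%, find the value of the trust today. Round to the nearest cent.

49186.05

Growing perpetuity: P = D₁ / (r − g) = 4,230.0000 / (0.098 − 0.012) = 49,186.05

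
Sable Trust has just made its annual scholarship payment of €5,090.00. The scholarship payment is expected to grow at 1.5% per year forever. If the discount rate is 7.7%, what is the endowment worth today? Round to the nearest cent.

€83328.23

D₁ = D₀ × (1 + g) = €5,090.00 × 1.015 = €5,166.3500
Growing perpetuity: P = D₁ / (r − g) = €5,166.3500 / (0.077 − 0.015) = €83,328.23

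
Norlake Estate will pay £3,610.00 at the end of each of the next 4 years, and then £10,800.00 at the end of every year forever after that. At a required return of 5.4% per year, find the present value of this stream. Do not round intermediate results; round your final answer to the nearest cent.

PV of 4-year annuity: £3,610.00 × [1 − (1+0.054)^−4] / 0.054 = 12682.82936
Perpetuity value at year 4: £10,800.00 / 0.054 = 200000.00000
PV of perpetuity: 200000.00000 / (1+0.054)^4 = 162056.90939
Total PV = 12682.82936 + 162056.90939 = 174739.73875

£174739.74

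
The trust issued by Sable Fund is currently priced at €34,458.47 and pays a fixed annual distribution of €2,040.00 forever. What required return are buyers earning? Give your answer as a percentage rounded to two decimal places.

P = C/r ⇒ r = C/P = €2,040.00/€34,458.47 = 0.059202

5.92%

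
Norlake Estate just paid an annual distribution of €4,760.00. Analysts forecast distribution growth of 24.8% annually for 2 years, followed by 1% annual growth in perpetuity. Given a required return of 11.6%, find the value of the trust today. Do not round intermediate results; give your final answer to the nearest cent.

D_1 = 5940.48000
D_2 = 7413.71904
Terminal value at year 2: TV = D_2×(1+g_2)/(r−g_2) = 7487.85623/0.106 = 70640.15312
P_0 = D_1/(1+r)^1 + D_2/(1+r)^2 + TV/(1+r)^2
    = 5323.01075 + 5952.61418 + 56718.30488 = 67993.92980

€67993.93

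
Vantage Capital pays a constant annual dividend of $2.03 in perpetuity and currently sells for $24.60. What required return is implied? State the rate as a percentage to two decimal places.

8.25%

P = C/r ⇒ r = C/P = $2.03/$24.60 = 0.082520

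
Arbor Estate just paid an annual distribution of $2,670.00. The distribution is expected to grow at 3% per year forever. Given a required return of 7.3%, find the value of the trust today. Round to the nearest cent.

D₁ = D₀ × (1 + g) = $2,670.00 × 1.03 = $2,750.1000
Growing perpetuity: P = D₁ / (r − g) = $2,750.1000 / (0.073 − 0.03) = $63,955.81

$63955.81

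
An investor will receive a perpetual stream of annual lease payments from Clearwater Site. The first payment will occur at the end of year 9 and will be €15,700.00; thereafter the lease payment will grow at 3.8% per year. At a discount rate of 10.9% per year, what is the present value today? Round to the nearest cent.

€96647.12

Value at end of year 8: C₁ / (r − g) = €15,700.00 / (0.109 − 0.038) = €221,126.7606
Discount to today: PV = €221,126.7606 / (1 + 0.109)^8 = €221,126.7606 / 2.287981 = €96,647.12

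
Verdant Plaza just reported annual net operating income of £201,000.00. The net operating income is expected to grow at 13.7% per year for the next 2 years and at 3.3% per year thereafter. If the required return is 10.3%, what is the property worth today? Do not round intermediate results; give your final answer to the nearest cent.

£3572648.09

D_1 = 228537.00000
D_2 = 259846.56900
Terminal value at year 2: TV = D_2×(1+g_2)/(r−g_2) = 268421.50578/0.07 = 3834592.93967
P_0 = D_1/(1+r)^1 + D_2/(1+r)^2 + TV/(1+r)^2
    = 207195.82956 + 213582.64570 + 3151869.61437 = 3572648.08963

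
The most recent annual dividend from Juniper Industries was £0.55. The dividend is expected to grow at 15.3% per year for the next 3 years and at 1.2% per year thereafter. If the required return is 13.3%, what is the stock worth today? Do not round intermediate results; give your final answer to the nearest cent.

£6.56

D_1 = 0.63415
D_2 = 0.73117
D_3 = 0.84304
Terminal value at year 3: TV = D_3×(1+g_2)/(r−g_2) = 0.85316/0.121 = 7.05092
P_0 = D_1/(1+r)^1 + D_2/(1+r)^2 + D_3/(1+r)^3 + TV/(1+r)^3
    = 0.55971 + 0.56959 + 0.57964 + 4.84793 = 6.55687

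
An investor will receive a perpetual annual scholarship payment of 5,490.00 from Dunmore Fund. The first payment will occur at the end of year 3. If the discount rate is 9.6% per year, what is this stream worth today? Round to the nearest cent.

47608.01

Value at end of year 2: C / r = 5,490.00 / 0.096 = 57,187.5000
Discount to today: PV = 57,187.5000 / (1 + 0.096)^2 = 57,187.5000 / 1.201216 = 47,608.01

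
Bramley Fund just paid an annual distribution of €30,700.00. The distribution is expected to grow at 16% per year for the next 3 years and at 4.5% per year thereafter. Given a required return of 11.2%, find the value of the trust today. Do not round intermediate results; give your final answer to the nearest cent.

€643832.32

D_1 = 35612.00000
D_2 = 41309.92000
D_3 = 47919.50720
Terminal value at year 3: TV = D_3×(1+g_2)/(r−g_2) = 50075.88502/0.067 = 747401.26901
P_0 = D_1/(1+r)^1 + D_2/(1+r)^2 + D_3/(1+r)^3 + TV/(1+r)^3
    = 32025.17986 + 33407.56172 + 34849.61474 + 543549.96131 = 643832.31763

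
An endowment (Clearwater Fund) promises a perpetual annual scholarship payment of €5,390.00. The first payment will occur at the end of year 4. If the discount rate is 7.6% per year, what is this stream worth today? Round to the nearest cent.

€56929.63

Value at end of year 3: C / r = €5,390.00 / 0.076 = €70,921.0526
Discount to today: PV = €70,921.0526 / (1 + 0.076)^3 = €70,921.0526 / 1.245767 = €56,929.63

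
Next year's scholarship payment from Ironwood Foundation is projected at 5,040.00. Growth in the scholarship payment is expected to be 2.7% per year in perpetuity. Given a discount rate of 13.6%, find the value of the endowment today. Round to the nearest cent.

Growing perpetuity: P = D₁ / (r − g) = 5,040.0000 / (0.136 − 0.027) = 46,238.53

46238.53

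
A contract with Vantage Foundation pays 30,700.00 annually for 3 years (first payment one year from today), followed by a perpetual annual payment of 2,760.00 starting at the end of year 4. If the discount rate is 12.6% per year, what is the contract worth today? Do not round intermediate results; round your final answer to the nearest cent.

88326.04

PV of 3-year annuity: 30,700.00 × [1 − (1+0.126)^−3] / 0.126 = 72982.57372
Perpetuity value at year 3: 2,760.00 / 0.126 = 21904.76190
PV of perpetuity: 21904.76190 / (1+0.126)^3 = 15343.46212
Total PV = 72982.57372 + 15343.46212 = 88326.03584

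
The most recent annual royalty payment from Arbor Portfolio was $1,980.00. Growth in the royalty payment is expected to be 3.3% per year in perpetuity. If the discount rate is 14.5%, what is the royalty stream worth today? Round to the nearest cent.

$18261.96

D₁ = D₀ × (1 + g) = $1,980.00 × 1.033 = $2,045.3400
Growing perpetuity: P = D₁ / (r − g) = $2,045.3400 / (0.145 − 0.033) = $18,261.96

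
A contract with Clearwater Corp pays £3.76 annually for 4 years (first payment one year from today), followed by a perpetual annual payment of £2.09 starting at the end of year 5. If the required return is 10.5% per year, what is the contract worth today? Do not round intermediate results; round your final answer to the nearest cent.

PV of 4-year annuity: £3.76 × [1 − (1+0.105)^−4] / 0.105 = 11.79083
Perpetuity value at year 4: £2.09 / 0.105 = 19.90476
PV of perpetuity: 19.90476 / (1+0.105)^4 = 13.35082
Total PV = 11.79083 + 13.35082 = 25.14165

£25.14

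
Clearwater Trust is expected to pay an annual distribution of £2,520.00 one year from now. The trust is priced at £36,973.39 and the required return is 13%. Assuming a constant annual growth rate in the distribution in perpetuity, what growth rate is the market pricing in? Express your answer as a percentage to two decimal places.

P = D₁/(r−g) ⇒ g = r − D₁/P = 0.13 − £2,520.00/£36,973.39 = 0.061843

6.18%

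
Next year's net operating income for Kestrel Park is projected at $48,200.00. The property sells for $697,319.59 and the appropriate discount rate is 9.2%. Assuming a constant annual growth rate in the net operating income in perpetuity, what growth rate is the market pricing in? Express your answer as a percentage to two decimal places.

P = D₁/(r−g) ⇒ g = r − D₁/P = 0.092 − $48,200.00/$697,319.59 = 0.022878

2.29%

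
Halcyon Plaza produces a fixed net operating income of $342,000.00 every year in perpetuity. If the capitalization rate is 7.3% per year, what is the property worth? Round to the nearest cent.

Level perpetuity: PV = C / r = $342,000.00 / 0.073 = $4,684,931.51

$4684931.51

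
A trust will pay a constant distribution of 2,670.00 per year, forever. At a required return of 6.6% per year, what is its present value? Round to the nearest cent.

Level perpetuity: PV = C / r = 2,670.00 / 0.066 = 40,454.55

40454.55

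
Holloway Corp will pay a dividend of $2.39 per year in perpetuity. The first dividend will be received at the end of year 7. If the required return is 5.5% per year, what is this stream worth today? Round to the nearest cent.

Value at end of year 6: C / r = $2.39 / 0.055 = $43.4545
Discount to today: PV = $43.4545 / (1 + 0.055)^6 = $43.4545 / 1.378843 = $31.52

$31.52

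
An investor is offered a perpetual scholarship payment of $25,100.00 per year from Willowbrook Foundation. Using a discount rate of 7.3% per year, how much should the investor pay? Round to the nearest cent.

$343835.62

Level perpetuity: PV = C / r = $25,100.00 / 0.073 = $343,835.62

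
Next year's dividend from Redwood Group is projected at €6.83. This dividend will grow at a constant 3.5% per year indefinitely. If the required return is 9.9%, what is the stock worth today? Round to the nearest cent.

€106.72

Growing perpetuity: P = D₁ / (r − g) = €6.8300 / (0.099 − 0.035) = €106.72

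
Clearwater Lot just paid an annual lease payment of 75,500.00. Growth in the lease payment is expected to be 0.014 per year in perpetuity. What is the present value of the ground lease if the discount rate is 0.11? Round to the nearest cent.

D₁ = D₀ × (1 + g) = 75,500.00 × 1.014 = 76,557.0000
Growing perpetuity: P = D₁ / (r − g) = 76,557.0000 / (0.11 − 0.014) = 797,468.75

797468.75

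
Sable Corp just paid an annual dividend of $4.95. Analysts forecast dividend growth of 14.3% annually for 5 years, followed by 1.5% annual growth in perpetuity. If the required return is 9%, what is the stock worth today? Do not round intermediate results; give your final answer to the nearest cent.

D_1 = 5.65785
D_2 = 6.46692
D_3 = 7.39169
D_4 = 8.44870
D_5 = 9.65687
Terminal value at year 5: TV = D_5×(1+g_2)/(r−g_2) = 9.80172/0.075 = 130.68963
P_0 = D_1/(1+r)^1 + D_2/(1+r)^2 + D_3/(1+r)^3 + D_4/(1+r)^4 + D_5/(1+r)^5 + TV/(1+r)^5
    = 5.19069 + 5.44308 + 5.70774 + 5.98528 + 6.27630 + 84.93929 = 113.54238

$113.54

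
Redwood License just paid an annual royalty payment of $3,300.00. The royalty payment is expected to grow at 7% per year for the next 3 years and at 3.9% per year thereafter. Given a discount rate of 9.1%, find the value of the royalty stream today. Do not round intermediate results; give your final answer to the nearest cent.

D_1 = 3531.00000
D_2 = 3778.17000
D_3 = 4042.64190
Terminal value at year 3: TV = D_3×(1+g_2)/(r−g_2) = 4200.30493/0.052 = 80775.09489
P_0 = D_1/(1+r)^1 + D_2/(1+r)^2 + D_3/(1+r)^3 + TV/(1+r)^3
    = 3236.48029 + 3174.18324 + 3113.08530 + 62201.83904 = 71725.58788

$71725.59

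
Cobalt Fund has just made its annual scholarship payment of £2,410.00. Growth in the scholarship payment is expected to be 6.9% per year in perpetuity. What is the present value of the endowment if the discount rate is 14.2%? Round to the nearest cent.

D₁ = D₀ × (1 + g) = £2,410.00 × 1.069 = £2,576.2900
Growing perpetuity: P = D₁ / (r − g) = £2,576.2900 / (0.142 − 0.069) = £35,291.64

£35291.64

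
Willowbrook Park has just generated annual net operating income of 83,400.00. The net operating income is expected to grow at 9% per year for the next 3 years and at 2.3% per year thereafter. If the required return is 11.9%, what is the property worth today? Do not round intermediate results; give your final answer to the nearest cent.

1058863.67

D_1 = 90906.00000
D_2 = 99087.54000
D_3 = 108005.41860
Terminal value at year 3: TV = D_3×(1+g_2)/(r−g_2) = 110489.54323/0.096 = 1150932.74196
P_0 = D_1/(1+r)^1 + D_2/(1+r)^2 + D_3/(1+r)^3 + TV/(1+r)^3
    = 81238.60590 + 79133.22648 + 77082.41006 + 821409.43224 = 1058863.67468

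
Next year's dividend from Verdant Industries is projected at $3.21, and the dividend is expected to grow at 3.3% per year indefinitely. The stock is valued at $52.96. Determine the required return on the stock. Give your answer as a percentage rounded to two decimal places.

9.36%

P = D₁/(r − g) ⇒ r = D₁/P + g = $3.2100/$52.96 + 0.033 = 0.060612 + 0.033 = 0.093612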